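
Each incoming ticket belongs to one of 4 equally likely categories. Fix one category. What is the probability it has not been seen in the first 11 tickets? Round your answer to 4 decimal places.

Each ticket misses the fixed category with probability (4-1)/4 = 3/4, independently.
P(still missing after 11) = (3/4)^11 = 0.04224.

0.0422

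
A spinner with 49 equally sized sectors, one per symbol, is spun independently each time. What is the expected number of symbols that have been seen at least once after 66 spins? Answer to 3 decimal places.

For each symbol, P(seen in 66 spins) = 1 - (48/49)^66 = 0.7436.
By linearity of expectation, E[distinct seen] = 49·(1 - (48/49)^66) = 36.4346.

36.435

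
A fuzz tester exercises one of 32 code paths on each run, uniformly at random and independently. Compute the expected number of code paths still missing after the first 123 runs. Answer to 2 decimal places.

0.64

For each code path, P(unseen after 123) = (31/32)^123 = 0.020.
By linearity of expectation, E[unseen] = 32·(31/32)^123 = 0.644.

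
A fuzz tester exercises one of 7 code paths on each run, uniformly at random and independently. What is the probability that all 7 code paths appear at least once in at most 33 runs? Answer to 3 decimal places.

Let A_i be the event that code path i is missing after 33 runs. By inclusion–exclusion on the A_i,
P(all seen) = Σ_{j=0}^{7} (-1)^j C(7,j)((7-j)/7)^33
= 1.0000 - 0.0432 + 0.0003 - 0.0000 + 0.0000 - 0.0000 + 0.0000 - 0.0000
= 0.9571.

0.957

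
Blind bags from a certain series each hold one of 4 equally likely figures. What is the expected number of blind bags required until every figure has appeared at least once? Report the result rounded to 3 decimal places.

After k distinct figures have appeared, the next blind bag gives a new one with probability (4-k)/4, so the expected wait for the (k+1)-th is 4/(4-k).
E[T] = 4/4 + 4/3 + 4/2 + 4/1 = 4·H_{4}.
H_{4} = 2.0833, so E[T] = 8.3333.

8.333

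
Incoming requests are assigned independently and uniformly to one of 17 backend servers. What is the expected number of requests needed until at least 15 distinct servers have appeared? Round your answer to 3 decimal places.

32.972

With k distinct servers already seen, the next new one arrives after an expected 17/(17-k) requests.
Sum over k = 0,...,14: E = 17/17 + 17/16 + 17/15 + ... + 17/4 + 17/3 = 32.9724.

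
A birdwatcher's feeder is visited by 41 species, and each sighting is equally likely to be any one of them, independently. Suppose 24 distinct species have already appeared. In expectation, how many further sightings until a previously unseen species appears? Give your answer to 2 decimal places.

2.41

Each sighting yields a new species with probability (41-24)/41 = 17/41, so the wait is geometric with mean 41/17.
E = 41/17 = 2.412.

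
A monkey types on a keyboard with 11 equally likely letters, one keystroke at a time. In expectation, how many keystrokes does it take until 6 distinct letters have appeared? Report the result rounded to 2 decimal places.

8.10

With k distinct letters already seen, the next new one arrives after an expected 11/(11-k) keystrokes.
Sum over k = 0,...,5: E = 11/11 + 11/10 + 11/9 + 11/8 + 11/7 + 11/6 = 8.102.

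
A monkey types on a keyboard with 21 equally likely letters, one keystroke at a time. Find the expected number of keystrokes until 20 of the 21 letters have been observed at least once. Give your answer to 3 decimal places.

55.553

With k distinct letters already seen, the next new one arrives after an expected 21/(21-k) keystrokes.
Sum over k = 0,...,19: E = 21/21 + 21/20 + 21/19 + ... + 21/3 + 21/2 = 55.5525.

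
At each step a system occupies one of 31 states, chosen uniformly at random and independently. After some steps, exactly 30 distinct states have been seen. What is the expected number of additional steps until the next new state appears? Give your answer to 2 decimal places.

The number of steps until the next new state is geometric with success probability 1/31, so its mean is 31/1.
E = 31/1 = 31.000.

31.00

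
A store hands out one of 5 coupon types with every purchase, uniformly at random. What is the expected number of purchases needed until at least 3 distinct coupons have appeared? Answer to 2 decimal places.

3.92

Going from k to k+1 distinct takes a geometric number of purchases with mean 5/(5-k).
Sum over k = 0,...,2: E = 5/5 + 5/4 + 5/3 = 3.917.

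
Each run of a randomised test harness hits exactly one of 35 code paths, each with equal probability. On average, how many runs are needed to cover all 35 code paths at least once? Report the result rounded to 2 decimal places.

After k distinct code paths have appeared, the next run gives a new one with probability (35-k)/35, so the expected wait for the (k+1)-th is 35/(35-k).
E[T] = 35/35 + 35/34 + 35/33 + ... + 35/2 + 35/1 = 35·H_{35}.
H_{35} = 4.147, so E[T] = 145.137.

145.14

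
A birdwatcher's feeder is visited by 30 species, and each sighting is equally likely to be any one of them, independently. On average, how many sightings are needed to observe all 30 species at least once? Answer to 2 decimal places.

The wait to go from k to k+1 distinct species is geometric with mean 30/(30-k).
E[T] = 30/30 + 30/29 + 30/28 + ... + 30/2 + 30/1 = 30·H_{30}.
H_{30} = 3.995, so E[T] = 119.850.

119.85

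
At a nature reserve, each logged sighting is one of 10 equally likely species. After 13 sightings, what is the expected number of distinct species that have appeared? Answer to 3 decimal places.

For each species, P(seen in 13 sightings) = 1 - (9/10)^13 = 0.7458.
By linearity of expectation, E[distinct seen] = 10·(1 - (9/10)^13) = 7.4581.

7.458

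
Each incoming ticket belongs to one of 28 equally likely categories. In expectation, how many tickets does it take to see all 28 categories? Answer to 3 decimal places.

109.961

The wait to go from k to k+1 distinct categories is geometric with mean 28/(28-k).
E[T] = 28/28 + 28/27 + 28/26 + ... + 28/2 + 28/1 = 28·H_{28}.
H_{28} = 3.9272, so E[T] = 109.9608.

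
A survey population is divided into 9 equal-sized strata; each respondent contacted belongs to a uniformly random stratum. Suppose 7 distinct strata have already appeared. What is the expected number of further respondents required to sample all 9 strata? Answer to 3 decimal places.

13.500

With k distinct strata already seen, the next new one takes an expected 9/(9-k) respondents.
Sum over k = 7,...,8: E = 9/2 + 9/1 = 13.5000.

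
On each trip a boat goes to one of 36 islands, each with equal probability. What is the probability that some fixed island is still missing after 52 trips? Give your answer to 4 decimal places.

0.2311

On each trip the fixed island fails to appear with probability 35/36.
P(still missing after 52) = (35/36)^52 = 0.23110.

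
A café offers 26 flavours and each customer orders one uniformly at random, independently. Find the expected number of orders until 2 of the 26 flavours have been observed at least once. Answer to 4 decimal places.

Going from k to k+1 distinct takes a geometric number of orders with mean 26/(26-k).
Sum over k = 0,...,1: E = 26/26 + 26/25 = 2.04000.

2.0400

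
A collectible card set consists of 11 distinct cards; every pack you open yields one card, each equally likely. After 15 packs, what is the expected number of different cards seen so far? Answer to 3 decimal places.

For each card, P(seen in 15 packs) = 1 - (10/11)^15 = 0.7606.
By linearity of expectation, E[distinct seen] = 11·(1 - (10/11)^15) = 8.3667.

8.367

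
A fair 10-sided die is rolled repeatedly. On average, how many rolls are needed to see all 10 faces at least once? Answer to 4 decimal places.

The wait to go from k to k+1 distinct faces is geometric with mean 10/(10-k).
E[T] = 10/10 + 10/9 + 10/8 + ... + 10/2 + 10/1 = 10·H_{10}.
H_{10} = 2.92897, so E[T] = 29.28968.

29.2897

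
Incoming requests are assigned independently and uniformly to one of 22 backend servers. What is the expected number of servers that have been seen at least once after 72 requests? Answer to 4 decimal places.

21.2277

For each server, P(seen in 72 requests) = 1 - (21/22)^72 = 0.96490.
By linearity of expectation, E[distinct seen] = 22·(1 - (21/22)^72) = 21.22771.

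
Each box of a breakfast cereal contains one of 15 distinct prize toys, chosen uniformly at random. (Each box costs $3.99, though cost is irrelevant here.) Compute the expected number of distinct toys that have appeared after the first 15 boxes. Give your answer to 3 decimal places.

9.671

For each toy, P(seen in 15 boxes) = 1 - (14/15)^15 = 0.6447.
By linearity of expectation, E[distinct seen] = 15·(1 - (14/15)^15) = 9.6710.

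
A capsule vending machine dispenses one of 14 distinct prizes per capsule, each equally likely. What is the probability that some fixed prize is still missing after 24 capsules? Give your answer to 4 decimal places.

0.1689

On each capsule the fixed prize fails to appear with probability 13/14.
P(still missing after 24) = (13/14)^24 = 0.16888.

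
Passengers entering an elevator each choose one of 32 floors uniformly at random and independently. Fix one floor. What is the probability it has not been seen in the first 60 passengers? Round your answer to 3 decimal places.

0.149

Each passenger misses the fixed floor with probability (32-1)/32 = 31/32, independently.
P(still missing after 60) = (31/32)^60 = 0.1488.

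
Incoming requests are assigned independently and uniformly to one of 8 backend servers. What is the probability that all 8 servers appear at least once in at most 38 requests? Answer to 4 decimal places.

By inclusion–exclusion over which servers are missing,
P(all seen) = Σ_{j=0}^{8} (-1)^j C(8,j)((8-j)/8)^38
= 1.00000 - 0.05005 + 0.00050 - 0.00000 + 0.00000 - 0.00000 + 0.00000 - 0.00000 + 0.00000
= 0.95045.

0.9505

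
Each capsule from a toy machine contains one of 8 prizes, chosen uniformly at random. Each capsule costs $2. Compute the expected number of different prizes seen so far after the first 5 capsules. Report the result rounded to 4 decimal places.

3.8967

For each prize, P(seen in 5 capsules) = 1 - (7/8)^5 = 0.48709.
By linearity of expectation, E[distinct seen] = 8·(1 - (7/8)^5) = 3.89673.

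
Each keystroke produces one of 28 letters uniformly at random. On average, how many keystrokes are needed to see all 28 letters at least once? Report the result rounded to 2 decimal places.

109.96

After k distinct letters have appeared, the next keystroke gives a new one with probability (28-k)/28, so the expected wait for the (k+1)-th is 28/(28-k).
E[T] = 28/28 + 28/27 + 28/26 + ... + 28/2 + 28/1 = 28·H_{28}.
H_{28} = 3.927, so E[T] = 109.961.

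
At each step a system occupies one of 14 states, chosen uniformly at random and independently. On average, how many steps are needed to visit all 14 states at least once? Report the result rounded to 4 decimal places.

45.5219

Split into phases: going from k distinct to k+1 distinct takes on average 14/(14-k) steps.
E[T] = 14/14 + 14/13 + 14/12 + ... + 14/2 + 14/1 = 14·H_{14}.
H_{14} = 3.25156, so E[T] = 45.52187.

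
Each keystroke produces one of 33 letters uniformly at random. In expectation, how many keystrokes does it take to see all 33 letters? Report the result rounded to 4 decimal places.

Split into phases: going from k distinct to k+1 distinct takes on average 33/(33-k) keystrokes.
E[T] = 33/33 + 33/32 + 33/31 + ... + 33/2 + 33/1 = 33·H_{33}.
H_{33} = 4.08880, so E[T] = 134.93034.

134.9303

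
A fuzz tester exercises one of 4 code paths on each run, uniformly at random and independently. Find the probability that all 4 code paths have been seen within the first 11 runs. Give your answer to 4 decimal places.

By inclusion–exclusion over which code paths are missing,
P(all seen) = Σ_{j=0}^{4} (-1)^j C(4,j)((4-j)/4)^11
= 1.00000 - 0.16894 + 0.00293 - 0.00000 + 0.00000
= 0.83399.

0.8340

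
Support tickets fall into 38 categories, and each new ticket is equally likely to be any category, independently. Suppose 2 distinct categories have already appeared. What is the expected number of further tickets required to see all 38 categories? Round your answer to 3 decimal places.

158.633

With k distinct categories already seen, the next new one takes an expected 38/(38-k) tickets.
Sum over k = 2,...,37: E = 38/36 + 38/35 + 38/34 + ... + 38/2 + 38/1 = 158.6332.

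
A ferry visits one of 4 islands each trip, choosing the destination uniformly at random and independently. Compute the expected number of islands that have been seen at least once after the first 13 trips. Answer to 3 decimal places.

3.905

For each island, P(seen in 13 trips) = 1 - (3/4)^13 = 0.9762.
By linearity of expectation, E[distinct seen] = 4·(1 - (3/4)^13) = 3.9050.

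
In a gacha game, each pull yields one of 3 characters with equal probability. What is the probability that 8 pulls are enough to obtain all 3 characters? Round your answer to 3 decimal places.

0.883

By inclusion–exclusion over which characters are missing,
P(all seen) = Σ_{j=0}^{3} (-1)^j C(3,j)((3-j)/3)^8
= 1.0000 - 0.1171 + 0.0005 - 0.0000
= 0.8834.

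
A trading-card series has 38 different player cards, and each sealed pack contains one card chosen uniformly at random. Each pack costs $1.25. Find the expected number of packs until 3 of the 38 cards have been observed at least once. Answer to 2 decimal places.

3.08

With k distinct cards already seen, the next new one arrives after an expected 38/(38-k) packs.
Sum over k = 0,...,2: E = 38/38 + 38/37 + 38/36 = 3.083.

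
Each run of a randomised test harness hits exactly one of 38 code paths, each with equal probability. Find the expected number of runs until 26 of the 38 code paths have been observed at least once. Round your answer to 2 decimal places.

42.74

Going from k to k+1 distinct takes a geometric number of runs with mean 38/(38-k).
Sum over k = 0,...,25: E = 38/38 + 38/37 + 38/36 + ... + 38/14 + 38/13 = 42.738.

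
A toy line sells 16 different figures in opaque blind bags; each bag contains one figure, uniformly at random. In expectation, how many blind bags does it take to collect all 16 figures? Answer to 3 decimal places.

54.092

The wait to go from k to k+1 distinct figures is geometric with mean 16/(16-k).
E[T] = 16/16 + 16/15 + 16/14 + ... + 16/2 + 16/1 = 16·H_{16}.
H_{16} = 3.3807, so E[T] = 54.0917.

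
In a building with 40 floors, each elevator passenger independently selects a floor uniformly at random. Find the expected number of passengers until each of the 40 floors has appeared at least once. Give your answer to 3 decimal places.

The wait to go from k to k+1 distinct floors is geometric with mean 40/(40-k).
E[T] = 40/40 + 40/39 + 40/38 + ... + 40/2 + 40/1 = 40·H_{40}.
H_{40} = 4.2785, so E[T] = 171.1417.

171.142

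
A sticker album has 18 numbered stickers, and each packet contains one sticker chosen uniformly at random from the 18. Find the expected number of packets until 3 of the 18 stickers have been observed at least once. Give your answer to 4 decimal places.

Going from k to k+1 distinct takes a geometric number of packets with mean 18/(18-k).
Sum over k = 0,...,2: E = 18/18 + 18/17 + 18/16 = 3.18382.

3.1838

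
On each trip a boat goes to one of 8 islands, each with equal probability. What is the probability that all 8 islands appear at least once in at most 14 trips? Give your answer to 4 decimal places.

By inclusion–exclusion over which islands are missing,
P(all seen) = Σ_{j=0}^{8} (-1)^j C(8,j)((8-j)/8)^14
= 1.00000 - 1.23368 + 0.49890 - 0.07772 + 0.00427 - 0.00006 + 0.00000 - 0.00000 + 0.00000
= 0.19172.

0.1917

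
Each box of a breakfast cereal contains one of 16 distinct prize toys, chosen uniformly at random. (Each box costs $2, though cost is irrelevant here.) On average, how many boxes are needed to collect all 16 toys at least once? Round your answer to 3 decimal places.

The wait to go from k to k+1 distinct toys is geometric with mean 16/(16-k).
E[T] = 16/16 + 16/15 + 16/14 + ... + 16/2 + 16/1 = 16·H_{16}.
H_{16} = 3.3807, so E[T] = 54.0917.

54.092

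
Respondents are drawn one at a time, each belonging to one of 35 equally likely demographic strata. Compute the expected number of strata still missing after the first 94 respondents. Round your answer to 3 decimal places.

2.295

For each stratum, P(unseen after 94) = (34/35)^94 = 0.0656.
By linearity of expectation, E[unseen] = 35·(34/35)^94 = 2.2945.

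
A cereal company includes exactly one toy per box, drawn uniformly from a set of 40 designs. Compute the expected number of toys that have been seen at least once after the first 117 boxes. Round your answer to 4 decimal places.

For each toy, P(seen in 117 boxes) = 1 - (39/40)^117 = 0.94829.
By linearity of expectation, E[distinct seen] = 40·(1 - (39/40)^117) = 37.93176.

37.9318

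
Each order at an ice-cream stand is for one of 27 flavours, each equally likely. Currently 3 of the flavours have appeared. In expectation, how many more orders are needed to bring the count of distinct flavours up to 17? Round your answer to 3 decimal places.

With k distinct flavours already seen, the next new one takes an expected 27/(27-k) orders.
Sum over k = 3,...,16: E = 27/24 + 27/23 + 27/22 + ... + 27/12 + 27/11 = 22.8687.

22.869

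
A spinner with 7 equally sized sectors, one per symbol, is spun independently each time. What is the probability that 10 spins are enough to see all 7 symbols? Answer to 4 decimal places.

0.1049

By inclusion–exclusion over which symbols are missing,
P(all seen) = Σ_{j=0}^{7} (-1)^j C(7,j)((7-j)/7)^10
= 1.00000 - 1.49841 + 0.72600 - 0.12992 + 0.00732 - 0.00008 + 0.00000 - 0.00000
= 0.10491.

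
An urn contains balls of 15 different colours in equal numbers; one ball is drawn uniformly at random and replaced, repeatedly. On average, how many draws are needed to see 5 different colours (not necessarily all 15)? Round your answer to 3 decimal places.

Going from k to k+1 distinct takes a geometric number of draws with mean 15/(15-k).
Sum over k = 0,...,4: E = 15/15 + 15/14 + 15/13 + 15/12 + 15/11 = 5.8389.

5.839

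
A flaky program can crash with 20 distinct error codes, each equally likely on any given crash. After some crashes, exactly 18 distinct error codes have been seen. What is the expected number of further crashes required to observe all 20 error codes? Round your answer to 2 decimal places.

30.00

With k distinct error codes already seen, the next new one takes an expected 20/(20-k) crashes.
Sum over k = 18,...,19: E = 20/2 + 20/1 = 30.000.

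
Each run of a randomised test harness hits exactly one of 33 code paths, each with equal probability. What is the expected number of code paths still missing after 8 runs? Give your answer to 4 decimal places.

25.7990

For each code path, P(unseen after 8) = (32/33)^8 = 0.78179.
By linearity of expectation, E[unseen] = 33·(32/33)^8 = 25.79896.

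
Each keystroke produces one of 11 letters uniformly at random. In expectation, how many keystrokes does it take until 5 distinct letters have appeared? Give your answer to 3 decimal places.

With k distinct letters already seen, the next new one arrives after an expected 11/(11-k) keystrokes.
Sum over k = 0,...,4: E = 11/11 + 11/10 + 11/9 + 11/8 + 11/7 = 6.2687.

6.269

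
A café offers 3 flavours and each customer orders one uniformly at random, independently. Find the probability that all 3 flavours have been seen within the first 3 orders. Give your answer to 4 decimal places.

By inclusion–exclusion over which flavours are missing,
P(all seen) = Σ_{j=0}^{3} (-1)^j C(3,j)((3-j)/3)^3
= 1.00000 - 0.88889 + 0.11111 - 0.00000
= 0.22222.

0.2222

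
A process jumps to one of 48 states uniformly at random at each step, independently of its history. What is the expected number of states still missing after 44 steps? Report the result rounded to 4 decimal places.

For each state, P(unseen after 44) = (47/48)^44 = 0.39600.
By linearity of expectation, E[unseen] = 48·(47/48)^44 = 19.00783.

19.0078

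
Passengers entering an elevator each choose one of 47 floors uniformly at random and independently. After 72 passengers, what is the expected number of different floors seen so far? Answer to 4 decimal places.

37.0088

For each floor, P(seen in 72 passengers) = 1 - (46/47)^72 = 0.78742.
By linearity of expectation, E[distinct seen] = 47·(1 - (46/47)^72) = 37.00884.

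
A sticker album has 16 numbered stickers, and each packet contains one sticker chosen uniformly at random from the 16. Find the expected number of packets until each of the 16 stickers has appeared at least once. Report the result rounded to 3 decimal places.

54.092

The wait to go from k to k+1 distinct stickers is geometric with mean 16/(16-k).
E[T] = 16/16 + 16/15 + 16/14 + ... + 16/2 + 16/1 = 16·H_{16}.
H_{16} = 3.3807, so E[T] = 54.0917.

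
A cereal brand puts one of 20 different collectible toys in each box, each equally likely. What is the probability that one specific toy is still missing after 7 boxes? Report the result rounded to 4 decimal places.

On each box the fixed toy fails to appear with probability 19/20.
P(still missing after 7) = (19/20)^7 = 0.69834.

0.6983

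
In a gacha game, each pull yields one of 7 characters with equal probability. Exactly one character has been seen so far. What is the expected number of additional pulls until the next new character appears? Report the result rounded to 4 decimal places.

1.1667

Each pull yields a new character with probability (7-1)/7 = 6/7, so the wait is geometric with mean 7/6.
E = 7/6 = 1.16667.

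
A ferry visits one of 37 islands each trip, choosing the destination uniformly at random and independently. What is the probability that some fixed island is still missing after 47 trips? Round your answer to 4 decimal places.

On each trip the fixed island fails to appear with probability 36/37.
P(still missing after 47) = (36/37)^47 = 0.27589.

0.2759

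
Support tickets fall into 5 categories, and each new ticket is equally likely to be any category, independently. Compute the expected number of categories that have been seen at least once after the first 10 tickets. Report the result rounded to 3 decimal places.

For each category, P(seen in 10 tickets) = 1 - (4/5)^10 = 0.8926.
By linearity of expectation, E[distinct seen] = 5·(1 - (4/5)^10) = 4.4631.

4.463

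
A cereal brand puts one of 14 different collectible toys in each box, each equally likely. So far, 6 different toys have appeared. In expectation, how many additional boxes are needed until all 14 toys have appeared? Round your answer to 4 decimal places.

From k distinct to k+1 distinct takes on average 14/(14-k) boxes.
Sum over k = 6,...,13: E = 14/8 + 14/7 + 14/6 + ... + 14/2 + 14/1 = 38.05000.

38.0500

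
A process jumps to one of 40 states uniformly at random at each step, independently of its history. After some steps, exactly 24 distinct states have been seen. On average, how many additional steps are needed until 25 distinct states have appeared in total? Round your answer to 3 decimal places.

2.500

The wait to go from k to k+1 distinct states is geometric with mean 40/(40-k).
Only the k = 24 term is needed: E = 40/16 = 2.5000.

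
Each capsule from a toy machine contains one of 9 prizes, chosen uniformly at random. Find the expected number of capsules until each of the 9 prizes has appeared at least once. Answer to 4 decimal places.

25.4607

The wait to go from k to k+1 distinct prizes is geometric with mean 9/(9-k).
E[T] = 9/9 + 9/8 + 9/7 + ... + 9/2 + 9/1 = 9·H_{9}.
H_{9} = 2.82897, so E[T] = 25.46071.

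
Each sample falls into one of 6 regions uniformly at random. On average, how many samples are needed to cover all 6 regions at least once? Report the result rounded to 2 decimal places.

14.70

The wait to go from k to k+1 distinct regions is geometric with mean 6/(6-k).
E[T] = 6/6 + 6/5 + 6/4 + 6/3 + 6/2 + 6/1 = 6·H_{6}.
H_{6} = 2.450, so E[T] = 14.700.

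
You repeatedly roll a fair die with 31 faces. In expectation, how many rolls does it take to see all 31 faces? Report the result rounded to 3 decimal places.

124.845

After k distinct faces have appeared, the next roll gives a new one with probability (31-k)/31, so the expected wait for the (k+1)-th is 31/(31-k).
E[T] = 31/31 + 31/30 + 31/29 + ... + 31/2 + 31/1 = 31·H_{31}.
H_{31} = 4.0272, so E[T] = 124.8446.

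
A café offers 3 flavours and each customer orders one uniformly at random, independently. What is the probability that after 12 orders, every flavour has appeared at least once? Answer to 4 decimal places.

0.9769

Let A_i be the event that flavour i is missing after 12 orders. By inclusion–exclusion on the A_i,
P(all seen) = Σ_{j=0}^{3} (-1)^j C(3,j)((3-j)/3)^12
= 1.00000 - 0.02312 + 0.00001 - 0.00000
= 0.97688.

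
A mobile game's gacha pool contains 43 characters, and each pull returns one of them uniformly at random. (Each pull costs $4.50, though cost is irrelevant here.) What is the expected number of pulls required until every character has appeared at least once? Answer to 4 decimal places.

After k distinct characters have appeared, the next pull gives a new one with probability (43-k)/43, so the expected wait for the (k+1)-th is 43/(43-k).
E[T] = 43/43 + 43/42 + 43/41 + ... + 43/2 + 43/1 = 43·H_{43}.
H_{43} = 4.35000, so E[T] = 187.04994.

187.0499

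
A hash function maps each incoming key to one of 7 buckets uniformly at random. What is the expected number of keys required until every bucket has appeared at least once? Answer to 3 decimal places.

18.150

After k distinct buckets have appeared, the next key gives a new one with probability (7-k)/7, so the expected wait for the (k+1)-th is 7/(7-k).
E[T] = 7/7 + 7/6 + 7/5 + ... + 7/2 + 7/1 = 7·H_{7}.
H_{7} = 2.5929, so E[T] = 18.1500.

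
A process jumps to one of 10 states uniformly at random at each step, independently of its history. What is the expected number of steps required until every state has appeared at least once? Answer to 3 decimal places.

29.290

Split into phases: going from k distinct to k+1 distinct takes on average 10/(10-k) steps.
E[T] = 10/10 + 10/9 + 10/8 + ... + 10/2 + 10/1 = 10·H_{10}.
H_{10} = 2.9290, so E[T] = 29.2897.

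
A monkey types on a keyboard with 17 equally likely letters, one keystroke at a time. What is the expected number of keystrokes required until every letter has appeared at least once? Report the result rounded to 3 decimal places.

After k distinct letters have appeared, the next keystroke gives a new one with probability (17-k)/17, so the expected wait for the (k+1)-th is 17/(17-k).
E[T] = 17/17 + 17/16 + 17/15 + ... + 17/2 + 17/1 = 17·H_{17}.
H_{17} = 3.4396, so E[T] = 58.4724.

58.472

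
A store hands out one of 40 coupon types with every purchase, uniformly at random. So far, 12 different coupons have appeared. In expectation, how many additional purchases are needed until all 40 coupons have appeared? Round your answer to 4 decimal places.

157.0868

The wait to go from k to k+1 distinct coupons is geometric with mean 40/(40-k).
Sum over k = 12,...,39: E = 40/28 + 40/27 + 40/26 + ... + 40/2 + 40/1 = 157.08684.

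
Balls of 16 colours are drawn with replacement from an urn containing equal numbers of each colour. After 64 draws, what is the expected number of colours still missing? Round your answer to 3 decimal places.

0.257

For each colour, P(unseen after 64) = (15/16)^64 = 0.0161.
By linearity of expectation, E[unseen] = 16·(15/16)^64 = 0.2572.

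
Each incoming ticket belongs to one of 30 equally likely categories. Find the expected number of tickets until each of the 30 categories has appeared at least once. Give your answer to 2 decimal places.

The wait to go from k to k+1 distinct categories is geometric with mean 30/(30-k).
E[T] = 30/30 + 30/29 + 30/28 + ... + 30/2 + 30/1 = 30·H_{30}.
H_{30} = 3.995, so E[T] = 119.850.

119.85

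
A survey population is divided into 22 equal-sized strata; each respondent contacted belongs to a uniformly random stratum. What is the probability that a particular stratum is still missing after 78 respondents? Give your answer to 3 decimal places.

Each respondent misses the fixed stratum with probability (22-1)/22 = 21/22, independently.
P(still missing after 78) = (21/22)^78 = 0.0266.

0.027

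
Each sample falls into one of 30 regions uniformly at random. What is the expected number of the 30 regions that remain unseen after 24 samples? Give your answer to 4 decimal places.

13.2973

For each region, P(unseen after 24) = (29/30)^24 = 0.44324.
By linearity of expectation, E[unseen] = 30·(29/30)^24 = 13.29729.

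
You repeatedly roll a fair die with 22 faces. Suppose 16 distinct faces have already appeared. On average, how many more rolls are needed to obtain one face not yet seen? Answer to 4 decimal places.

The number of rolls until the next new face is geometric with success probability 6/22, so its mean is 22/6.
E = 22/6 = 3.66667.

3.6667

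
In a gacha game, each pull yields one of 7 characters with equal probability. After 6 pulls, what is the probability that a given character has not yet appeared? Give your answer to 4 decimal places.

On each pull the fixed character fails to appear with probability 6/7.
P(still missing after 6) = (6/7)^6 = 0.39657.

0.3966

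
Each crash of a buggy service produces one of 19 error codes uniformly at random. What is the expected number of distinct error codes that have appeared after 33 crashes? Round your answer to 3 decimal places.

For each error code, P(seen in 33 crashes) = 1 - (18/19)^33 = 0.8321.
By linearity of expectation, E[distinct seen] = 19·(1 - (18/19)^33) = 15.8094.

15.809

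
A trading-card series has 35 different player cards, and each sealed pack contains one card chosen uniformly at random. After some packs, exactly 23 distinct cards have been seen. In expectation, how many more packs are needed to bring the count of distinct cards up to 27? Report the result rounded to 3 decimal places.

With k distinct cards already seen, the next new one takes an expected 35/(35-k) packs.
Sum over k = 23,...,26: E = 35/12 + 35/11 + 35/10 + 35/9 = 13.4874.

13.487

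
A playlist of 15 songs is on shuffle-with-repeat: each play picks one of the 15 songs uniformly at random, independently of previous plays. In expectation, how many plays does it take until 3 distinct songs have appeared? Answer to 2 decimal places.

3.23

Going from k to k+1 distinct takes a geometric number of plays with mean 15/(15-k).
Sum over k = 0,...,2: E = 15/15 + 15/14 + 15/13 = 3.225.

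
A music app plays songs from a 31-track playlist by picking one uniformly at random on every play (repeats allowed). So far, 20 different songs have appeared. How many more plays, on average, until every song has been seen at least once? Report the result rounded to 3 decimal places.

93.616

With k distinct songs already seen, the next new one takes an expected 31/(31-k) plays.
Sum over k = 20,...,30: E = 31/11 + 31/10 + 31/9 + ... + 31/2 + 31/1 = 93.6162.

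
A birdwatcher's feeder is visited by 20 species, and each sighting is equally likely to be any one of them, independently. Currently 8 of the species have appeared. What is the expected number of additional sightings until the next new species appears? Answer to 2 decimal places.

1.67

The number of sightings until the next new species is geometric with success probability 12/20, so its mean is 20/12.
E = 20/12 = 1.667.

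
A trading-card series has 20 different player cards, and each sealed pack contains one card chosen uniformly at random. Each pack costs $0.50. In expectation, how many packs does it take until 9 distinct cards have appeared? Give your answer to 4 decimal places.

11.5572

Going from k to k+1 distinct takes a geometric number of packs with mean 20/(20-k).
Sum over k = 0,...,8: E = 20/20 + 20/19 + 20/18 + ... + 20/13 + 20/12 = 11.55725.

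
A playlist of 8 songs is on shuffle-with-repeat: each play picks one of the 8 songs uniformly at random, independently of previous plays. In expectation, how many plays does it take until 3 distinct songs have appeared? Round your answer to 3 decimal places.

3.476

Going from k to k+1 distinct takes a geometric number of plays with mean 8/(8-k).
Sum over k = 0,...,2: E = 8/8 + 8/7 + 8/6 = 3.4762.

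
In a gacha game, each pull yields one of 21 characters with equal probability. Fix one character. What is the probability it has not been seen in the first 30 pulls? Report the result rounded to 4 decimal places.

Each pull misses the fixed character with probability (21-1)/21 = 20/21, independently.
P(still missing after 30) = (20/21)^30 = 0.23138.

0.2314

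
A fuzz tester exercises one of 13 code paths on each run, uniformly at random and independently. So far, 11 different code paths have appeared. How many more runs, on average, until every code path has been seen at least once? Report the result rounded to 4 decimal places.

19.5000

From k distinct to k+1 distinct takes on average 13/(13-k) runs.
Sum over k = 11,...,12: E = 13/2 + 13/1 = 19.50000.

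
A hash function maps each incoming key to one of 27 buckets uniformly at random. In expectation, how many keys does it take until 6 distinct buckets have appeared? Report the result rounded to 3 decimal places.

6.645

With k distinct buckets already seen, the next new one arrives after an expected 27/(27-k) keys.
Sum over k = 0,...,5: E = 27/27 + 27/26 + 27/25 + 27/24 + 27/23 + 27/22 = 6.6446.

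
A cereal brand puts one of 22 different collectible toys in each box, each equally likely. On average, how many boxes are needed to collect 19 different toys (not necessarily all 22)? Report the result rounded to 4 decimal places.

40.8646

Going from k to k+1 distinct takes a geometric number of boxes with mean 22/(22-k).
Sum over k = 0,...,18: E = 22/22 + 22/21 + 22/20 + ... + 22/5 + 22/4 = 40.86456.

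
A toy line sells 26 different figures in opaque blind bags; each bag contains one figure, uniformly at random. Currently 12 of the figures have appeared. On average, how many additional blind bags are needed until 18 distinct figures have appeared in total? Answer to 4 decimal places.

The wait to go from k to k+1 distinct figures is geometric with mean 26/(26-k).
Sum over k = 12,...,17: E = 26/14 + 26/13 + 26/12 + 26/11 + 26/10 + 26/9 = 13.87633.

13.8763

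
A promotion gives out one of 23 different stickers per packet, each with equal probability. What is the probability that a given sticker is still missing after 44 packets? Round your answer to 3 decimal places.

On each packet the fixed sticker fails to appear with probability 22/23.
P(still missing after 44) = (22/23)^44 = 0.1414.

0.141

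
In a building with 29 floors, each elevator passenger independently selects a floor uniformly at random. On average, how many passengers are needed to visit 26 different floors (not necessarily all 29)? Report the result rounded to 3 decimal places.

With k distinct floors already seen, the next new one arrives after an expected 29/(29-k) passengers.
Sum over k = 0,...,25: E = 29/29 + 29/28 + 29/27 + ... + 29/5 + 29/4 = 61.7213.

61.721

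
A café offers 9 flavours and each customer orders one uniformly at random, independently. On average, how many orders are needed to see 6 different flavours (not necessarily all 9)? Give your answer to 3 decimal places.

8.961

Going from k to k+1 distinct takes a geometric number of orders with mean 9/(9-k).
Sum over k = 0,...,5: E = 9/9 + 9/8 + 9/7 + 9/6 + 9/5 + 9/4 = 8.9607.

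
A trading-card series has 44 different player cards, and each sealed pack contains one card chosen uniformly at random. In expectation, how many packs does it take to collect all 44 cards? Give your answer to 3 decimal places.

192.400

Split into phases: going from k distinct to k+1 distinct takes on average 44/(44-k) packs.
E[T] = 44/44 + 44/43 + 44/42 + ... + 44/2 + 44/1 = 44·H_{44}.
H_{44} = 4.3727, so E[T] = 192.3999.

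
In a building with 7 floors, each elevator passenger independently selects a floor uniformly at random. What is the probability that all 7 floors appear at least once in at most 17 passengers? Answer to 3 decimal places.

0.557

By inclusion–exclusion over which floors are missing,
P(all seen) = Σ_{j=0}^{7} (-1)^j C(7,j)((7-j)/7)^17
= 1.0000 - 0.5093 + 0.0689 - 0.0026 + 0.0000 - 0.0000 + 0.0000 - 0.0000
= 0.5570.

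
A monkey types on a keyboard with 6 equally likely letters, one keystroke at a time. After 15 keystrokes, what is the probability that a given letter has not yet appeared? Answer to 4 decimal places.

0.0649

On each keystroke the fixed letter fails to appear with probability 5/6.
P(still missing after 15) = (5/6)^15 = 0.06491.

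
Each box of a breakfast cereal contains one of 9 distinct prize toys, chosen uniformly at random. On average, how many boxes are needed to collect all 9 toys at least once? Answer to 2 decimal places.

25.46

After k distinct toys have appeared, the next box gives a new one with probability (9-k)/9, so the expected wait for the (k+1)-th is 9/(9-k).
E[T] = 9/9 + 9/8 + 9/7 + ... + 9/2 + 9/1 = 9·H_{9}.
H_{9} = 2.829, so E[T] = 25.461.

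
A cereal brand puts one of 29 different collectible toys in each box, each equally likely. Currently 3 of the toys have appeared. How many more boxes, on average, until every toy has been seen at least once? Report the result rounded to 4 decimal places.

111.7782

From k distinct to k+1 distinct takes on average 29/(29-k) boxes.
Sum over k = 3,...,28: E = 29/26 + 29/25 + 29/24 + ... + 29/2 + 29/1 = 111.77817.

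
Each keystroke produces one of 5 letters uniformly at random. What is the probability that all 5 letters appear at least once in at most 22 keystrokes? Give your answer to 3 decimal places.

By inclusion–exclusion over which letters are missing,
P(all seen) = Σ_{j=0}^{5} (-1)^j C(5,j)((5-j)/5)^22
= 1.0000 - 0.0369 + 0.0001 - 0.0000 + 0.0000 - 0.0000
= 0.9632.

0.963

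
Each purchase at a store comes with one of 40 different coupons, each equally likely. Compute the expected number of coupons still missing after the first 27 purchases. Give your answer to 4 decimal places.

20.1922

For each coupon, P(unseen after 27) = (39/40)^27 = 0.50481.
By linearity of expectation, E[unseen] = 40·(39/40)^27 = 20.19225.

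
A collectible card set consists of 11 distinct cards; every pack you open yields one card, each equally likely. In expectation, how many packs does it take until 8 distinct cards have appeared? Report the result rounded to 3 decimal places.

13.052

Going from k to k+1 distinct takes a geometric number of packs with mean 11/(11-k).
Sum over k = 0,...,7: E = 11/11 + 11/10 + 11/9 + ... + 11/5 + 11/4 = 13.0520.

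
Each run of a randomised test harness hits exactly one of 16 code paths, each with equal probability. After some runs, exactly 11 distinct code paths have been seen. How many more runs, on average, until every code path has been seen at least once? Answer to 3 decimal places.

The wait to go from k to k+1 distinct code paths is geometric with mean 16/(16-k).
Sum over k = 11,...,15: E = 16/5 + 16/4 + 16/3 + 16/2 + 16/1 = 36.5333.

36.533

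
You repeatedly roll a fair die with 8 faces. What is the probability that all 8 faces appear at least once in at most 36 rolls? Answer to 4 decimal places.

0.9355

Let A_i be the event that face i is missing after 36 rolls. By inclusion–exclusion on the A_i,
P(all seen) = Σ_{j=0}^{8} (-1)^j C(8,j)((8-j)/8)^36
= 1.00000 - 0.06537 + 0.00089 - 0.00000 + 0.00000 - 0.00000 + 0.00000 - 0.00000 + 0.00000
= 0.93552.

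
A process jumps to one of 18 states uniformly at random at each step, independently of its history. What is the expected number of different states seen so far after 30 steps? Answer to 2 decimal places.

For each state, P(seen in 30 steps) = 1 - (17/18)^30 = 0.820.
By linearity of expectation, E[distinct seen] = 18·(1 - (17/18)^30) = 14.760.

14.76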